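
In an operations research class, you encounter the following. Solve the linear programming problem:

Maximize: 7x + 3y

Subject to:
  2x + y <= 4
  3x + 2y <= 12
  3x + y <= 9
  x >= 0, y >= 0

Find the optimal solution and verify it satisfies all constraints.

Feasible vertices: (0, 0), (0, 4), (2, 0)
Objective 7x + 3y at each vertex:
  (0, 0): 0
  (0, 4): 12
  (2, 0): 14
Maximum is 14 at (2, 0).
Verify constraints at (x, y) = (2, 0):
  2*2 + 1*0 = 4 <= 4 (active)
  3*2 + 2*0 = 6 <= 12
  3*2 + 1*0 = 6 <= 9
  x = 2 >= 0, y = 0 >= 0. All constraints satisfied.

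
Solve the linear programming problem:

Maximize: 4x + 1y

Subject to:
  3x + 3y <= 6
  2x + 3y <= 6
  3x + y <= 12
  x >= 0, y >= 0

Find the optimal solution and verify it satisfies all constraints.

Feasible vertices: (0, 0), (0, 2), (2, 0)
Objective 4x + 1y at each vertex:
  (0, 0): 0
  (0, 2): 2
  (2, 0): 8
Maximum is 8 at (2, 0).
Verify constraints at (x, y) = (2, 0):
  3*2 + 3*0 = 6 <= 6 (active)
  2*2 + 3*0 = 4 <= 6
  3*2 + 1*0 = 6 <= 12
  x = 2 >= 0, y = 0 >= 0. All constraints satisfied.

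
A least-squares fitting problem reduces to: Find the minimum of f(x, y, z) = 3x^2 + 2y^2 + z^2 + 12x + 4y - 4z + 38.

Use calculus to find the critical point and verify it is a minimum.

f(x,y,z) = 3x^2 + 2y^2 + z^2 + 12x + 4y - 4z + 38
df/dx = 6x + (12) = 0 => x = -2
df/dy = 4y + (4) = 0 => y = -1
df/dz = 2z + (-4) = 0 => z = 2
f(-2,-1,2) = 3*(-2)^2 + 2*(-1)^2 + 1*(2)^2 + 12*(-2) + 4*(-1) + -4*(2) + 38 = 20
Hessian is diagonal with entries 6, 4, 2 > 0, confirmed minimum.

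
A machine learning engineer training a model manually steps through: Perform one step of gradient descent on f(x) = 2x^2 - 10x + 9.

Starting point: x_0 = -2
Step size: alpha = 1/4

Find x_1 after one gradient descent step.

f(x) = 2x^2 - 10x + 9
f'(x) = 4x - 10
f'(-2) = 4*-2 + (-10) = -18
x_1 = x_0 - alpha * f'(x_0) = -2 - 1/4 * -18 = 5/2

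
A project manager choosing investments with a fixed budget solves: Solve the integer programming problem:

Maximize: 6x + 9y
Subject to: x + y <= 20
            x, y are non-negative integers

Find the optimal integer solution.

Objective: 6x + 9y, constraint: x + y <= 20
Coefficient of y is 9 > coefficient of x is 6, so allocate the entire budget to y.
Optimal: x = 0, y = 20, value = 180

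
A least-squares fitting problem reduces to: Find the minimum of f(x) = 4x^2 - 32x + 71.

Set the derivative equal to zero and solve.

f(x) = 4x^2 - 32x + 71
f'(x) = 8x + (-32) = 0
x = 32/8 = 4
f(4) = 7
Since f''(x) = 8 > 0, this is a minimum.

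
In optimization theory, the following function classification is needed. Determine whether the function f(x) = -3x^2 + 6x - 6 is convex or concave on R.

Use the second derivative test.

f(x) = -3x^2 + 6x - 6
f'(x) = -6x + 6
f''(x) = -6
Since f''(x) = -6 < 0 for all x, f is concave on R.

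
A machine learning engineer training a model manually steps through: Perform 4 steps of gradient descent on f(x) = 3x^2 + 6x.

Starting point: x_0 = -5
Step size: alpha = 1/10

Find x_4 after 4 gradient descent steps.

f(x) = 3x^2 + 6x, f'(x) = 6x + (6)
Step 1: f'(-5) = -24, x_1 = -5 - 1/10 * -24 = -13/5
Step 2: f'(-13/5) = -48/5, x_2 = -13/5 - 1/10 * -48/5 = -41/25
Step 3: f'(-41/25) = -96/25, x_3 = -41/25 - 1/10 * -96/25 = -157/125
Step 4: f'(-157/125) = -192/125, x_4 = -157/125 - 1/10 * -192/125 = -689/625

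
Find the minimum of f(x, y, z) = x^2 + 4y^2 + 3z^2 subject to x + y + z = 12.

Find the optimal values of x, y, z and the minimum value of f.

Using Lagrange multipliers on f = x^2 + 4y^2 + 3z^2 with constraint x + y + z = 12:
Conditions: 2*1*x = lambda, 2*4*y = lambda, 2*3*z = lambda
So x = lambda/2, y = lambda/8, z = lambda/6
Substituting into constraint: lambda * (19/24) = 12
lambda = 288/19
x = 144/19, y = 36/19, z = 48/19
Minimum value = 1728/19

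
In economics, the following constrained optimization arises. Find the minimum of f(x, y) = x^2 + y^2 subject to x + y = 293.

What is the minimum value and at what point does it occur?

Substitute y = 293 - x into f(x,y) = x^2 + y^2:
g(x) = x^2 + (293 - x)^2 = 2x^2 - 586x + 85849
g'(x) = 4x - 586 = 0  =>  x = 293/2
y = 293 - 293/2 = 293/2
Minimum value = (293/2)^2 + (293/2)^2 = 85849/2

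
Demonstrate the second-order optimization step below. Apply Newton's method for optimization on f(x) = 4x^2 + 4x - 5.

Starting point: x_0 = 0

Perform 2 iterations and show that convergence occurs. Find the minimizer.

f(x) = 4x^2 + 4x - 5, f'(x) = 8x + (4), f''(x) = 8
Step 1: f'(0) = 4, x_1 = 0 - 4/8 = -1/2
Step 2: f'(-1/2) = 0, x_2 = -1/2 (converged)
Newton's method converges in 1 step for quadratics.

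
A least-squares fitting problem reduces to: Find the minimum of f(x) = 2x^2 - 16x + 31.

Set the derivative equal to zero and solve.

f(x) = 2x^2 - 16x + 31
f'(x) = 4x + (-16) = 0
x = 16/4 = 4
f(4) = -1
Since f''(x) = 4 > 0, this is a minimum.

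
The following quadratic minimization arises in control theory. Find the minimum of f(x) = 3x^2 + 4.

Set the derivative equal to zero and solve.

f(x) = 3x^2 + 4
f'(x) = 6x + (0) = 0
x = 0/6 = 0
f(0) = 4
Since f''(x) = 6 > 0, this is a minimum.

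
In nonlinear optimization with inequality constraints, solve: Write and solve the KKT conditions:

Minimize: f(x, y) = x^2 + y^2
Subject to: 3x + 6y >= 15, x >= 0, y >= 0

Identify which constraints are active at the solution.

KKT conditions for min x^2 + y^2 s.t. 3x + 6y >= 15, x >= 0, y >= 0:
Stationarity: 2x = mu*3 + mu_x, 2y = mu*6 + mu_y, with mu, mu_x, mu_y >= 0
Complementary slackness: mu*(3x + 6y - 15) = 0, mu_x*x = 0, mu_y*y = 0
(0, 0) is infeasible (3*0 + 6*0 < 15), so if mu = 0 stationarity would force x = mu_x/2 >= 0, y = mu_y/2 >= 0 with mu_x*x = mu_y*y = 0, i.e. x = y = 0: contradiction. Hence mu > 0 and 3x + 6y = 15 is active.
Try x > 0, y > 0 (so mu_x = mu_y = 0): x = 3*mu/2, y = 6*mu/2
Substitute: 3*(3*mu/2) + 6*(6*mu/2) = 15
  mu*45/2 = 15 => mu = 2/3
x* = 1 > 0, y* = 2 > 0, consistent with mu_x = mu_y = 0.
f is convex and the constraints are linear, so this KKT point is the global minimum.
f* = 5
Active constraints: 3x + 6y >= 15 (holds with equality, mu = 2/3 > 0); x >= 0 and y >= 0 are inactive (mu_x = mu_y = 0).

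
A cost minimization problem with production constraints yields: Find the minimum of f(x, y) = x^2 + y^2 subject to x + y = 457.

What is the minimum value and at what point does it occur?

Substitute y = 457 - x into f(x,y) = x^2 + y^2:
g(x) = x^2 + (457 - x)^2 = 2x^2 - 914x + 208849
g'(x) = 4x - 914 = 0  =>  x = 457/2
y = 457 - 457/2 = 457/2
Minimum value = (457/2)^2 + (457/2)^2 = 208849/2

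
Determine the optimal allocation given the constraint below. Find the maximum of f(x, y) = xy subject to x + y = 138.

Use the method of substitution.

Substitute y = 138 - x into f(x,y) = xy:
g(x) = x(138 - x) = 138x - x^2
g'(x) = 138 - 2x = 0  =>  x = 69
y = 138 - 69 = 69
Maximum value = 69 * 69 = 4761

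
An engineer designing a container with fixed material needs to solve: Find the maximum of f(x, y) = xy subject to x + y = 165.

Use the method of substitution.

Substitute y = 165 - x into f(x,y) = xy:
g(x) = x(165 - x) = 165x - x^2
g'(x) = 165 - 2x = 0  =>  x = 165/2
y = 165 - 165/2 = 165/2
Maximum value = (165/2) * (165/2) = 27225/4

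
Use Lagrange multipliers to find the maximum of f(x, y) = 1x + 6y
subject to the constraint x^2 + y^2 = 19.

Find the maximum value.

Set up Lagrange conditions: grad f = lambda * grad g
  1 = 2*lambda*x
  6 = 2*lambda*y
From these: x/y = 1/6, so x = 1t, y = 6t for some t.
Substitute into constraint: (1t)^2 + (6t)^2 = 19
  t^2 * 37 = 19
  t = sqrt(19/37)
Maximum = 1*x + 6*y = (1^2 + 6^2)*t = 37 * sqrt(19/37) = sqrt(703)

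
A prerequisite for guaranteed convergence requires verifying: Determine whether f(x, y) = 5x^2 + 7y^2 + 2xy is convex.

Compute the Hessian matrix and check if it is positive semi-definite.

f(x,y) = 5x^2 + 7y^2 + 2xy
Hessian H = [[10, 2], [2, 14]]
trace(H) = 24, det(H) = 136
Eigenvalues: (24 +/- sqrt(32)) / 2 = 14.83, 9.172
Since both eigenvalues > 0, f is convex.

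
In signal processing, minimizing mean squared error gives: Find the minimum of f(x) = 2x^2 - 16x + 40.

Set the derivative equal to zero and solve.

f(x) = 2x^2 - 16x + 40
f'(x) = 4x + (-16) = 0
x = 16/4 = 4
f(4) = 8
Since f''(x) = 4 > 0, this is a minimum.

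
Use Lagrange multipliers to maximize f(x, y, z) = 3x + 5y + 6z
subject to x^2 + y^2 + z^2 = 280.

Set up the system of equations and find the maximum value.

Lagrange conditions: 3 = 2*lambda*x, 5 = 2*lambda*y, 6 = 2*lambda*z
So x:3 = y:5 = z:6, i.e. x = 3t, y = 5t, z = 6t
Constraint: t^2*(3^2 + 5^2 + 6^2) = 280
  t^2 * 70 = 280  =>  t = sqrt(4)
Maximum = 3*3t + 5*5t + 6*6t = 70*sqrt(4) = 140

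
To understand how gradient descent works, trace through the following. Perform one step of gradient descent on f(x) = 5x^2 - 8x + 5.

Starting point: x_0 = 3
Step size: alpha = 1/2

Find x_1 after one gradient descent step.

f(x) = 5x^2 - 8x + 5
f'(x) = 10x - 8
f'(3) = 10*3 + (-8) = 22
x_1 = x_0 - alpha * f'(x_0) = 3 - 1/2 * 22 = -8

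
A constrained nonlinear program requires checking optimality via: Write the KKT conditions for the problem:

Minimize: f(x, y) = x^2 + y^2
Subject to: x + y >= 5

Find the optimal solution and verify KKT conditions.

KKT conditions for min x^2 + y^2 s.t. x + y >= 5:
Stationarity: 2x = mu, 2y = mu
So x = y = mu/2.
Complementary slackness: mu*(x + y - 5) = 0
Primal feasibility: x + y >= 5; dual feasibility: mu >= 0
If mu = 0 then x = y = 0, but 0 + 0 < 5 is infeasible, so the constraint is active.
Constraint active: x + y = 2*(mu/2) = 5 => mu = 5
x = y = 5/2, f = 25/2
Verify: stationarity 2*(5/2) = 5 = mu; primal 5/2 + 5/2 = 5 >= 5; dual mu = 5 >= 0; complementary slackness 5*(5 - 5) = 0. All KKT conditions hold.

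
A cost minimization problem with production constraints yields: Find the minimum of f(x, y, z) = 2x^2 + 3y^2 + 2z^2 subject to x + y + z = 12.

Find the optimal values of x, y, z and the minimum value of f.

Using Lagrange multipliers on f = 2x^2 + 3y^2 + 2z^2 with constraint x + y + z = 12:
Conditions: 2*2*x = lambda, 2*3*y = lambda, 2*2*z = lambda
So x = lambda/4, y = lambda/6, z = lambda/4
Substituting into constraint: lambda * (2/3) = 12
lambda = 18
x = 9/2, y = 3, z = 9/2
Minimum value = 108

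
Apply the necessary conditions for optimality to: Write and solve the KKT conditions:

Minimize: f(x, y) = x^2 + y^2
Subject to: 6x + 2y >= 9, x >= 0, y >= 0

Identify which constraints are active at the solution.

KKT conditions for min x^2 + y^2 s.t. 6x + 2y >= 9, x >= 0, y >= 0:
Stationarity: 2x = mu*6 + mu_x, 2y = mu*2 + mu_y, with mu, mu_x, mu_y >= 0
Complementary slackness: mu*(6x + 2y - 9) = 0, mu_x*x = 0, mu_y*y = 0
(0, 0) is infeasible (6*0 + 2*0 < 9), so if mu = 0 stationarity would force x = mu_x/2 >= 0, y = mu_y/2 >= 0 with mu_x*x = mu_y*y = 0, i.e. x = y = 0: contradiction. Hence mu > 0 and 6x + 2y = 9 is active.
Try x > 0, y > 0 (so mu_x = mu_y = 0): x = 6*mu/2, y = 2*mu/2
Substitute: 6*(6*mu/2) + 2*(2*mu/2) = 9
  mu*40/2 = 9 => mu = 9/20
x* = 27/20 > 0, y* = 9/20 > 0, consistent with mu_x = mu_y = 0.
f is convex and the constraints are linear, so this KKT point is the global minimum.
f* = 81/40
Active constraints: 6x + 2y >= 9 (holds with equality, mu = 9/20 > 0); x >= 0 and y >= 0 are inactive (mu_x = mu_y = 0).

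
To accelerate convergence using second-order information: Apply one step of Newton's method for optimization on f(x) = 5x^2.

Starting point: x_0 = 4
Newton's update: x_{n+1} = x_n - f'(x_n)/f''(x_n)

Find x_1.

f(x) = 5x^2
f'(x) = 10x + (0), f''(x) = 10
Newton step: x_1 = x_0 - f'(x_0)/f''(x_0)
f'(4) = 40
x_1 = 4 - 40/10 = 0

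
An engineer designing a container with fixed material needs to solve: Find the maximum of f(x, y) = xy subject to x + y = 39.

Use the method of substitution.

Substitute y = 39 - x into f(x,y) = xy:
g(x) = x(39 - x) = 39x - x^2
g'(x) = 39 - 2x = 0  =>  x = 39/2
y = 39 - 39/2 = 39/2
Maximum value = (39/2) * (39/2) = 1521/4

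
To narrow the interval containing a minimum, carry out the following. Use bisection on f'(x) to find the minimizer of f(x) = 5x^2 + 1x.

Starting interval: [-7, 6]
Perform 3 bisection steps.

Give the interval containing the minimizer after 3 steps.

Finding critical point of f(x) = 5x^2 + 1x using bisection on f'(x) = 10x + 1.
f'(x) = 0 when x = -1/10.
Starting interval: [-7, 6]
Step 1: mid = -1/2, f'(mid) = -4, new interval = [-1/2, 6]
Step 2: mid = 11/4, f'(mid) = 57/2, new interval = [-1/2, 11/4]
Step 3: mid = 9/8, f'(mid) = 49/4, new interval = [-1/2, 9/8]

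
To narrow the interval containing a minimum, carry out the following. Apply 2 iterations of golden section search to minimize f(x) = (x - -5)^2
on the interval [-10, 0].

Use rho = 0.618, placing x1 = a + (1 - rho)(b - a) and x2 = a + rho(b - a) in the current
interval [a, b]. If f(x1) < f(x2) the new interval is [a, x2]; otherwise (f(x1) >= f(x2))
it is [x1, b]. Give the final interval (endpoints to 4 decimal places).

Golden section search for min of f(x) = (x - -5)^2 on [-10, 0].
Each step: x1 = a + (1 - rho)(b - a), x2 = a + rho(b - a); if f(x1) < f(x2) keep [a, x2], otherwise keep [x1, b].
Step 1: [-10.0000, 0.0000], x1=-6.1800 (f=1.3924), x2=-3.8200 (f=1.3924); f(x1) = f(x2) (tie, not '<') => keep [-6.1800, 0.0000]
Step 2: [-6.1800, 0.0000], x1=-3.8192 (f=1.3942), x2=-2.3608 (f=6.9656); f(x1) < f(x2) => keep [-6.1800, -2.3608]
Final interval: [-6.1800, -2.3608]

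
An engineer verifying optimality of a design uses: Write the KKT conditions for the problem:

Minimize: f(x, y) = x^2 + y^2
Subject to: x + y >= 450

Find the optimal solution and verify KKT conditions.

KKT conditions for min x^2 + y^2 s.t. x + y >= 450:
Stationarity: 2x = mu, 2y = mu
So x = y = mu/2.
Complementary slackness: mu*(x + y - 450) = 0
Primal feasibility: x + y >= 450; dual feasibility: mu >= 0
If mu = 0 then x = y = 0, but 0 + 0 < 450 is infeasible, so the constraint is active.
Constraint active: x + y = 2*(mu/2) = 450 => mu = 450
x = y = 225, f = 101250
Verify: stationarity 2*225 = 450 = mu; primal 225 + 225 = 450 >= 450; dual mu = 450 >= 0; complementary slackness 450*(450 - 450) = 0. All KKT conditions hold.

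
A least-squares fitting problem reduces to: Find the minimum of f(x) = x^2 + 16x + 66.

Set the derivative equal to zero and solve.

f(x) = x^2 + 16x + 66
f'(x) = 2x + (16) = 0
x = -16/2 = -8
f(-8) = 2
Since f''(x) = 2 > 0, this is a minimum.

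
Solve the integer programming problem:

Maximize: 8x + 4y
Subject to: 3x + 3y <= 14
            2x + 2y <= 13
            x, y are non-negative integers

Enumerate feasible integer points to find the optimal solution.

Constraint 1: 3x + 3y <= 14
Constraint 2: 2x + 2y <= 13
Feasible x range (need y >= 0): 0 <= x <= min(14/3, 13/2) => x in {0, ..., 4}.
Enumerate feasible integer points row by row (the coefficient of y is 4 > 0, so for each x the largest feasible y gives the best value):
  x = 0: y <= min((14 - 3*0)/3, (13 - 2*0)/2) => y in {0, ..., 4}; best 8*0 + 4*4 = 16
  x = 1: y <= min((14 - 3*1)/3, (13 - 2*1)/2) => y in {0, ..., 3}; best 8*1 + 4*3 = 20
  x = 2: y <= min((14 - 3*2)/3, (13 - 2*2)/2) => y in {0, ..., 2}; best 8*2 + 4*2 = 24
  x = 3: y <= min((14 - 3*3)/3, (13 - 2*3)/2) => y in {0, ..., 1}; best 8*3 + 4*1 = 28
  x = 4: y <= min((14 - 3*4)/3, (13 - 2*4)/2) => y in {0}; best 8*4 + 4*0 = 32
The maximum 8x + 4y = 32 is achieved at x = 4, y = 0.
Check: 3*4 + 3*0 = 12 <= 14 and 2*4 + 2*0 = 8 <= 13.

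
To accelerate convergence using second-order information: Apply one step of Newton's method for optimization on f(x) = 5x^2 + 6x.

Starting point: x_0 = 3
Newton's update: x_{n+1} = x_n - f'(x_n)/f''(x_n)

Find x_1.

f(x) = 5x^2 + 6x
f'(x) = 10x + (6), f''(x) = 10
Newton step: x_1 = x_0 - f'(x_0)/f''(x_0)
f'(3) = 36
x_1 = 3 - 36/10 = -3/5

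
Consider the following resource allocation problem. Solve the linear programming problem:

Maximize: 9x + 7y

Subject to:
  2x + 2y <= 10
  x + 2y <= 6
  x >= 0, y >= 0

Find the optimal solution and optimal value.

Feasible vertices: (0, 0), (0, 3), (4, 1), (5, 0)
Objective 9x + 7y at each:
  (0, 0): 0
  (0, 3): 21
  (4, 1): 43
  (5, 0): 45
Maximum is 45 at (5, 0).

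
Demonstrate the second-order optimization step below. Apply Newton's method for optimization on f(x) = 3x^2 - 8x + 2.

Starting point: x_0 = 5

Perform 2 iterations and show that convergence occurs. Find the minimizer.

f(x) = 3x^2 - 8x + 2, f'(x) = 6x + (-8), f''(x) = 6
Step 1: f'(5) = 22, x_1 = 5 - 22/6 = 4/3
Step 2: f'(4/3) = 0, x_2 = 4/3 (converged)
Newton's method converges in 1 step for quadratics.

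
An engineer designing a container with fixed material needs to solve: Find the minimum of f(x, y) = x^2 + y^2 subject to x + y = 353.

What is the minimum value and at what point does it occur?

Substitute y = 353 - x into f(x,y) = x^2 + y^2:
g(x) = x^2 + (353 - x)^2 = 2x^2 - 706x + 124609
g'(x) = 4x - 706 = 0  =>  x = 353/2
y = 353 - 353/2 = 353/2
Minimum value = (353/2)^2 + (353/2)^2 = 124609/2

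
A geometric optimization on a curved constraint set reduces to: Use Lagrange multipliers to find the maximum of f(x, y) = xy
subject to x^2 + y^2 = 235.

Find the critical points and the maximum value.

Lagrange conditions: y = 2*lambda*x and x = 2*lambda*y
If x = 0 then y = 0, violating the constraint, so x, y != 0.
Dividing: y/x = x/y => x^2 = y^2 => y = x or y = -x
Constraint: 2x^2 = 235 => x^2 = 235/2 => x = +/-sqrt(235/2)
Critical points: (sqrt(235/2), sqrt(235/2)), (-sqrt(235/2), -sqrt(235/2)), (sqrt(235/2), -sqrt(235/2)), (-sqrt(235/2), sqrt(235/2))
  y = x:  xy = x^2 = 235/2  at (sqrt(235/2), sqrt(235/2)) and (-sqrt(235/2), -sqrt(235/2))
  y = -x: xy = -x^2 = -235/2 at (sqrt(235/2), -sqrt(235/2)) and (-sqrt(235/2), sqrt(235/2))
Maximum xy = 235/2 at (sqrt(235/2), sqrt(235/2)) and (-sqrt(235/2), -sqrt(235/2))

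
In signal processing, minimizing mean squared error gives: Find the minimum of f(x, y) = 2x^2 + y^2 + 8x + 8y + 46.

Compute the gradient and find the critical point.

f(x,y) = 2x^2 + y^2 + 8x + 8y + 46
df/dx = 4x + (8) = 0  =>  x = -2
df/dy = 2y + (8) = 0  =>  y = -4
f(-2, -4) = 2*(-2)^2 + 1*(-4)^2 + 8*(-2) + 8*(-4) + 46 = 22
Hessian is diagonal with entries 4, 2 > 0, so this is a minimum.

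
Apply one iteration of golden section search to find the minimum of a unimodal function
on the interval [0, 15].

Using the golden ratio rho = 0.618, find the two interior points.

Golden section search on [0, 15].
Golden ratio rho = 0.618 (approx).
Interior points:
  x_1 = 0 + (1-0.618)*15 = 5.7300
  x_2 = 0 + 0.618*15 = 9.2700
Compare f(x_1) and f(x_2) to determine which subinterval to keep.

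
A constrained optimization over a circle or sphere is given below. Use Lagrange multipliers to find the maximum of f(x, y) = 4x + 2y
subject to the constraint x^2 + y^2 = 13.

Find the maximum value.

Set up Lagrange conditions: grad f = lambda * grad g
  4 = 2*lambda*x
  2 = 2*lambda*y
From these: x/y = 4/2, so x = 4t, y = 2t for some t.
Substitute into constraint: (4t)^2 + (2t)^2 = 13
  t^2 * 20 = 13
  t = sqrt(13/20)
Maximum = 4*x + 2*y = (4^2 + 2^2)*t = 20 * sqrt(13/20) = sqrt(260)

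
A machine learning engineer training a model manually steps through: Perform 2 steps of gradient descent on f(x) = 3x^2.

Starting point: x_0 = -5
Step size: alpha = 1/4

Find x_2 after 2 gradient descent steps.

f(x) = 3x^2, f'(x) = 6x + (0)
Step 1: f'(-5) = -30, x_1 = -5 - 1/4 * -30 = 5/2
Step 2: f'(5/2) = 15, x_2 = 5/2 - 1/4 * 15 = -5/4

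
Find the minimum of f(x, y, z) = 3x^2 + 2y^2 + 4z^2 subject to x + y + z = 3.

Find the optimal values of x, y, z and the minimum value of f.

Using Lagrange multipliers on f = 3x^2 + 2y^2 + 4z^2 with constraint x + y + z = 3:
Conditions: 2*3*x = lambda, 2*2*y = lambda, 2*4*z = lambda
So x = lambda/6, y = lambda/4, z = lambda/8
Substituting into constraint: lambda * (13/24) = 3
lambda = 72/13
x = 12/13, y = 18/13, z = 9/13
Minimum value = 108/13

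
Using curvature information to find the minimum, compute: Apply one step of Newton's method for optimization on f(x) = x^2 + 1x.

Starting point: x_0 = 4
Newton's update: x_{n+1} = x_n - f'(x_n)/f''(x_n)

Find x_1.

f(x) = x^2 + 1x
f'(x) = 2x + (1), f''(x) = 2
Newton step: x_1 = x_0 - f'(x_0)/f''(x_0)
f'(4) = 9
x_1 = 4 - 9/2 = -1/2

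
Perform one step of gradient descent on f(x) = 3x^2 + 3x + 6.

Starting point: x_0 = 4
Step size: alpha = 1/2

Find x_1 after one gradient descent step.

f(x) = 3x^2 + 3x + 6
f'(x) = 6x + 3
f'(4) = 6*4 + (3) = 27
x_1 = x_0 - alpha * f'(x_0) = 4 - 1/2 * 27 = -19/2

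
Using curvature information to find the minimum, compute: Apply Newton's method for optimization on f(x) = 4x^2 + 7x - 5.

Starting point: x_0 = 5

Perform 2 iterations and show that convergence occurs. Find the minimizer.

f(x) = 4x^2 + 7x - 5, f'(x) = 8x + (7), f''(x) = 8
Step 1: f'(5) = 47, x_1 = 5 - 47/8 = -7/8
Step 2: f'(-7/8) = 0, x_2 = -7/8 (converged)
Newton's method converges in 1 step for quadratics.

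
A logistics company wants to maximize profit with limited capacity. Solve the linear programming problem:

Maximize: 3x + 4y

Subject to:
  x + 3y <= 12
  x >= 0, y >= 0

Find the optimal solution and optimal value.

The feasible region has vertices at [(0, 0), (12, 0), (0, 4)].
Checking objective 3x + 4y at each vertex:
  (0, 0): 3*0 + 4*0 = 0
  (12, 0): 3*12 + 4*0 = 36
  (0, 4): 3*0 + 4*4 = 16
Maximum is 36 at (12, 0).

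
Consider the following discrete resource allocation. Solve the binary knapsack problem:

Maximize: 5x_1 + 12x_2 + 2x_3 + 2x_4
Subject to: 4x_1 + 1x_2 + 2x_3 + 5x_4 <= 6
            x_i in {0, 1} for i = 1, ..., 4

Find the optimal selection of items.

Items: item 1 (v=5, w=4), item 2 (v=12, w=1), item 3 (v=2, w=2), item 4 (v=2, w=5)
Capacity: 6
Checking all 16 subsets (w = total weight, v = total value):
  {}: w = 0, v = 0
  {1}: w = 4, v = 5
  {2}: w = 1, v = 12
  {3}: w = 2, v = 2
  {4}: w = 5, v = 2
  {1, 2}: w = 5, v = 17
  {1, 3}: w = 6, v = 7
  {1, 4}: w = 9 > 6, infeasible
  {2, 3}: w = 3, v = 14
  {2, 4}: w = 6, v = 14
  {3, 4}: w = 7 > 6, infeasible
  {1, 2, 3}: w = 7 > 6, infeasible
  {1, 2, 4}: w = 10 > 6, infeasible
  {1, 3, 4}: w = 11 > 6, infeasible
  {2, 3, 4}: w = 8 > 6, infeasible
  {1, 2, 3, 4}: w = 12 > 6, infeasible
Best feasible subset: items [1, 2]
Total weight: 5 <= 6, total value: 17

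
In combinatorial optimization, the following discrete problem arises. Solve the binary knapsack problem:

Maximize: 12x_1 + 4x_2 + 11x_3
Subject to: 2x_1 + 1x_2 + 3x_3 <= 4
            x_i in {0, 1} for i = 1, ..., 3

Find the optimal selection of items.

Items: item 1 (v=12, w=2), item 2 (v=4, w=1), item 3 (v=11, w=3)
Capacity: 4
Checking all 8 subsets (w = total weight, v = total value):
  {}: w = 0, v = 0
  {1}: w = 2, v = 12
  {2}: w = 1, v = 4
  {3}: w = 3, v = 11
  {1, 2}: w = 3, v = 16
  {1, 3}: w = 5 > 4, infeasible
  {2, 3}: w = 4, v = 15
  {1, 2, 3}: w = 6 > 4, infeasible
Best feasible subset: items [1, 2]
Total weight: 3 <= 4, total value: 16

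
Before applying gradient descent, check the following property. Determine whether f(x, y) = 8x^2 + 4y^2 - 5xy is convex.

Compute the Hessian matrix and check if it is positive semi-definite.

f(x,y) = 8x^2 + 4y^2 - 5xy
Hessian H = [[16, -5], [-5, 8]]
trace(H) = 24, det(H) = 103
Eigenvalues: (24 +/- sqrt(164)) / 2 = 18.4, 5.597
Since both eigenvalues > 0, f is convex.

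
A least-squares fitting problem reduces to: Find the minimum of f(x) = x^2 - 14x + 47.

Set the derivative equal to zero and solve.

f(x) = x^2 - 14x + 47
f'(x) = 2x + (-14) = 0
x = 14/2 = 7
f(7) = -2
Since f''(x) = 2 > 0, this is a minimum.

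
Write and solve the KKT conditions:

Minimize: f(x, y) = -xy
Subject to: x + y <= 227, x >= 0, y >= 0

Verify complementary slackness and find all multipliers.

Problem: min -xy s.t. x + y <= 227 (multiplier lambda), x >= 0 (mu_x), y >= 0 (mu_y)
KKT stationarity: -y + lambda - mu_x = 0, -x + lambda - mu_y = 0, with lambda, mu_x, mu_y >= 0
Complementary slackness: lambda*(x + y - 227) = 0, mu_x*x = 0, mu_y*y = 0
If lambda = 0: y = -mu_x <= 0 and x = -mu_y <= 0 force x = y = 0 with f = 0; but x = y = 227/2 is feasible with f = -51529/4 < 0, so this is not the minimum. Hence lambda > 0 and x + y = 227.
Try x > 0, y > 0 (so mu_x = mu_y = 0): y = lambda, x = lambda => x = y = lambda
x + y = 227 => 2*lambda = 227 => lambda = 227/2
x* = y* = 227/2 > 0, consistent with mu_x = mu_y = 0.
(Any feasible point with x = 0 or y = 0 has f = 0 > -51529/4, so the minimum is not on those boundaries.)
min(-xy) = -51529/4 (i.e. max xy = 51529/4)
Multipliers: lambda = 227/2, mu_x = 0, mu_y = 0
Complementary slackness: lambda*(x + y - 227) = 227/2*(227/2 + 227/2 - 227) = 0, mu_x*x = 0*227/2 = 0, mu_y*y = 0*227/2 = 0. Satisfied.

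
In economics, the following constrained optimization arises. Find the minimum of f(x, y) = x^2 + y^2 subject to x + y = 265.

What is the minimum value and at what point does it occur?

Substitute y = 265 - x into f(x,y) = x^2 + y^2:
g(x) = x^2 + (265 - x)^2 = 2x^2 - 530x + 70225
g'(x) = 4x - 530 = 0  =>  x = 265/2
y = 265 - 265/2 = 265/2
Minimum value = (265/2)^2 + (265/2)^2 = 70225/2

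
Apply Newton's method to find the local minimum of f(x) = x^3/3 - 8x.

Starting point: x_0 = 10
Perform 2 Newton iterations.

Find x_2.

f(x) = x^3/3 - 8x
f'(x) = x^2 - 8, f''(x) = 2x
Newton update: x_{n+1} = x_n - (x_n^2 - 8)/(2*x_n)
Step 1: x_0 = 10, f'=92, f''=20, x_1 = 27/5
Step 2: x_1 = 27/5, f'=529/25, f''=54/5, x_2 = 929/270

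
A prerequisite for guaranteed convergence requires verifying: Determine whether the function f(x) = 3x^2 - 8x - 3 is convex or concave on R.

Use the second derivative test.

f(x) = 3x^2 - 8x - 3
f'(x) = 6x - 8
f''(x) = 6
Since f''(x) = 6 > 0 for all x, f is convex on R.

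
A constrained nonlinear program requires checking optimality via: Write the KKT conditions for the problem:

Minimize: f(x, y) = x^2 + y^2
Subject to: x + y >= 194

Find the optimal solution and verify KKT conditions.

KKT conditions for min x^2 + y^2 s.t. x + y >= 194:
Stationarity: 2x = mu, 2y = mu
So x = y = mu/2.
Complementary slackness: mu*(x + y - 194) = 0
Primal feasibility: x + y >= 194; dual feasibility: mu >= 0
If mu = 0 then x = y = 0, but 0 + 0 < 194 is infeasible, so the constraint is active.
Constraint active: x + y = 2*(mu/2) = 194 => mu = 194
x = y = 97, f = 18818
Verify: stationarity 2*97 = 194 = mu; primal 97 + 97 = 194 >= 194; dual mu = 194 >= 0; complementary slackness 194*(194 - 194) = 0. All KKT conditions hold.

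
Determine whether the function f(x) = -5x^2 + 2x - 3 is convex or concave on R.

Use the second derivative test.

f(x) = -5x^2 + 2x - 3
f'(x) = -10x + 2
f''(x) = -10
Since f''(x) = -10 < 0 for all x, f is concave on R.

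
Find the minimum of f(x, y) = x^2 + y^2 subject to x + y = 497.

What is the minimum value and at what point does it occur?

Substitute y = 497 - x into f(x,y) = x^2 + y^2:
g(x) = x^2 + (497 - x)^2 = 2x^2 - 994x + 247009
g'(x) = 4x - 994 = 0  =>  x = 497/2
y = 497 - 497/2 = 497/2
Minimum value = (497/2)^2 + (497/2)^2 = 247009/2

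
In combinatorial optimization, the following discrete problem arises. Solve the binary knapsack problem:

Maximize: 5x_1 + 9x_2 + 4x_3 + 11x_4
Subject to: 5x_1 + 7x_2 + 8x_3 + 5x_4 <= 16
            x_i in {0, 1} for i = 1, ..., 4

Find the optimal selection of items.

Items: item 1 (v=5, w=5), item 2 (v=9, w=7), item 3 (v=4, w=8), item 4 (v=11, w=5)
Capacity: 16
Checking all 16 subsets (w = total weight, v = total value):
  {}: w = 0, v = 0
  {1}: w = 5, v = 5
  {2}: w = 7, v = 9
  {3}: w = 8, v = 4
  {4}: w = 5, v = 11
  {1, 2}: w = 12, v = 14
  {1, 3}: w = 13, v = 9
  {1, 4}: w = 10, v = 16
  {2, 3}: w = 15, v = 13
  {2, 4}: w = 12, v = 20
  {3, 4}: w = 13, v = 15
  {1, 2, 3}: w = 20 > 16, infeasible
  {1, 2, 4}: w = 17 > 16, infeasible
  {1, 3, 4}: w = 18 > 16, infeasible
  {2, 3, 4}: w = 20 > 16, infeasible
  {1, 2, 3, 4}: w = 25 > 16, infeasible
Best feasible subset: items [2, 4]
Total weight: 12 <= 16, total value: 20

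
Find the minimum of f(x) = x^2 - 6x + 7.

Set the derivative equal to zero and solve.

f(x) = x^2 - 6x + 7
f'(x) = 2x + (-6) = 0
x = 6/2 = 3
f(3) = -2
Since f''(x) = 2 > 0, this is a minimum.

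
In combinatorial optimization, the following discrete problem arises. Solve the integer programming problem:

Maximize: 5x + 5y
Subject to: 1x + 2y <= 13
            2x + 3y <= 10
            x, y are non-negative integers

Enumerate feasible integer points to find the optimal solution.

Constraint 1: 1x + 2y <= 13
Constraint 2: 2x + 3y <= 10
Feasible x range (need y >= 0): 0 <= x <= min(13/1, 10/2) => x in {0, ..., 5}.
Enumerate feasible integer points row by row (the coefficient of y is 5 > 0, so for each x the largest feasible y gives the best value):
  x = 0: y <= min((13 - 1*0)/2, (10 - 2*0)/3) => y in {0, ..., 3}; best 5*0 + 5*3 = 15
  x = 1: y <= min((13 - 1*1)/2, (10 - 2*1)/3) => y in {0, ..., 2}; best 5*1 + 5*2 = 15
  x = 2: y <= min((13 - 1*2)/2, (10 - 2*2)/3) => y in {0, ..., 2}; best 5*2 + 5*2 = 20
  x = 3: y <= min((13 - 1*3)/2, (10 - 2*3)/3) => y in {0, ..., 1}; best 5*3 + 5*1 = 20
  x = 4: y <= min((13 - 1*4)/2, (10 - 2*4)/3) => y in {0}; best 5*4 + 5*0 = 20
  x = 5: y <= min((13 - 1*5)/2, (10 - 2*5)/3) => y in {0}; best 5*5 + 5*0 = 25
The maximum 5x + 5y = 25 is achieved at x = 5, y = 0.
Check: 1*5 + 2*0 = 5 <= 13 and 2*5 + 3*0 = 10 <= 10.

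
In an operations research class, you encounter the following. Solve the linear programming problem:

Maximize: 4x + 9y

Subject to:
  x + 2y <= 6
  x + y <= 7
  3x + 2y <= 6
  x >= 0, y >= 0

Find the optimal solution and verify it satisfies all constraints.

Feasible vertices: (0, 0), (0, 3), (2, 0)
Objective 4x + 9y at each vertex:
  (0, 0): 0
  (0, 3): 27
  (2, 0): 8
Maximum is 27 at (0, 3).
Verify constraints at (x, y) = (0, 3):
  1*0 + 2*3 = 6 <= 6 (active)
  1*0 + 1*3 = 3 <= 7
  3*0 + 2*3 = 6 <= 6 (active)
  x = 0 >= 0, y = 3 >= 0. All constraints satisfied.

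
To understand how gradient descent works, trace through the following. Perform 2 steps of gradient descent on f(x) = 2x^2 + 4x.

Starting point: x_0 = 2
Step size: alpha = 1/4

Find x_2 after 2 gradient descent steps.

f(x) = 2x^2 + 4x, f'(x) = 4x + (4)
Step 1: f'(2) = 12, x_1 = 2 - 1/4 * 12 = -1
Step 2: f'(-1) = 0, x_2 = -1 - 1/4 * 0 = -1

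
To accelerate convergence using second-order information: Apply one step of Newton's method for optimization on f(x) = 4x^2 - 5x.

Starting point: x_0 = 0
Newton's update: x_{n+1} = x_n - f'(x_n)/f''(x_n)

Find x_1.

f(x) = 4x^2 - 5x
f'(x) = 8x + (-5), f''(x) = 8
Newton step: x_1 = x_0 - f'(x_0)/f''(x_0)
f'(0) = -5
x_1 = 0 - -5/8 = 5/8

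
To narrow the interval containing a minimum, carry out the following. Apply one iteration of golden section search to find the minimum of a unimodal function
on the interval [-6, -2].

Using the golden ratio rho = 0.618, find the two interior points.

Golden section search on [-6, -2].
Golden ratio rho = 0.618 (approx).
Interior points:
  x_1 = -6 + (1-0.618)*4 = -4.4720
  x_2 = -6 + 0.618*4 = -3.5280
Compare f(x_1) and f(x_2) to determine which subinterval to keep.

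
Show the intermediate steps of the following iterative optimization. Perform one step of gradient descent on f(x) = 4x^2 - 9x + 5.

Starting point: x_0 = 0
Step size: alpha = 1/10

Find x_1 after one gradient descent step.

f(x) = 4x^2 - 9x + 5
f'(x) = 8x - 9
f'(0) = 8*0 + (-9) = -9
x_1 = x_0 - alpha * f'(x_0) = 0 - 1/10 * -9 = 9/10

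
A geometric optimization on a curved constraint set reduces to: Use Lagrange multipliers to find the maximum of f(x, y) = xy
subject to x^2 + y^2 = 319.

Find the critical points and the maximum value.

Lagrange conditions: y = 2*lambda*x and x = 2*lambda*y
If x = 0 then y = 0, violating the constraint, so x, y != 0.
Dividing: y/x = x/y => x^2 = y^2 => y = x or y = -x
Constraint: 2x^2 = 319 => x^2 = 319/2 => x = +/-sqrt(319/2)
Critical points: (sqrt(319/2), sqrt(319/2)), (-sqrt(319/2), -sqrt(319/2)), (sqrt(319/2), -sqrt(319/2)), (-sqrt(319/2), sqrt(319/2))
  y = x:  xy = x^2 = 319/2  at (sqrt(319/2), sqrt(319/2)) and (-sqrt(319/2), -sqrt(319/2))
  y = -x: xy = -x^2 = -319/2 at (sqrt(319/2), -sqrt(319/2)) and (-sqrt(319/2), sqrt(319/2))
Maximum xy = 319/2 at (sqrt(319/2), sqrt(319/2)) and (-sqrt(319/2), -sqrt(319/2))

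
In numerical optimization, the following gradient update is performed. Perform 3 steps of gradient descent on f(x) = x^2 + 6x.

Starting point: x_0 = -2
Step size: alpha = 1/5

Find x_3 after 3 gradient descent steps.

f(x) = x^2 + 6x, f'(x) = 2x + (6)
Step 1: f'(-2) = 2, x_1 = -2 - 1/5 * 2 = -12/5
Step 2: f'(-12/5) = 6/5, x_2 = -12/5 - 1/5 * 6/5 = -66/25
Step 3: f'(-66/25) = 18/25, x_3 = -66/25 - 1/5 * 18/25 = -348/125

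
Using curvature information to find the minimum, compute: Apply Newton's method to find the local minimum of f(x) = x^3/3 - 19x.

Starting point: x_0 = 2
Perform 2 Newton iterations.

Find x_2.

f(x) = x^3/3 - 19x
f'(x) = x^2 - 19, f''(x) = 2x
Newton update: x_{n+1} = x_n - (x_n^2 - 19)/(2*x_n)
Step 1: x_0 = 2, f'=-15, f''=4, x_1 = 23/4
Step 2: x_1 = 23/4, f'=225/16, f''=23/2, x_2 = 833/184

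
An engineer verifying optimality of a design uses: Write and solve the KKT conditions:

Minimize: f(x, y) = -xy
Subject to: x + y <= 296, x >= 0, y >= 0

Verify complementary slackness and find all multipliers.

Problem: min -xy s.t. x + y <= 296 (multiplier lambda), x >= 0 (mu_x), y >= 0 (mu_y)
KKT stationarity: -y + lambda - mu_x = 0, -x + lambda - mu_y = 0, with lambda, mu_x, mu_y >= 0
Complementary slackness: lambda*(x + y - 296) = 0, mu_x*x = 0, mu_y*y = 0
If lambda = 0: y = -mu_x <= 0 and x = -mu_y <= 0 force x = y = 0 with f = 0; but x = y = 148 is feasible with f = -21904 < 0, so this is not the minimum. Hence lambda > 0 and x + y = 296.
Try x > 0, y > 0 (so mu_x = mu_y = 0): y = lambda, x = lambda => x = y = lambda
x + y = 296 => 2*lambda = 296 => lambda = 148
x* = y* = 148 > 0, consistent with mu_x = mu_y = 0.
(Any feasible point with x = 0 or y = 0 has f = 0 > -21904, so the minimum is not on those boundaries.)
min(-xy) = -21904 (i.e. max xy = 21904)
Multipliers: lambda = 148, mu_x = 0, mu_y = 0
Complementary slackness: lambda*(x + y - 296) = 148*(148 + 148 - 296) = 0, mu_x*x = 0*148 = 0, mu_y*y = 0*148 = 0. Satisfied.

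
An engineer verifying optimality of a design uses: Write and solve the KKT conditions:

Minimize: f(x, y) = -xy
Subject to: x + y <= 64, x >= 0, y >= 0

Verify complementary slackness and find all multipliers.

Problem: min -xy s.t. x + y <= 64 (multiplier lambda), x >= 0 (mu_x), y >= 0 (mu_y)
KKT stationarity: -y + lambda - mu_x = 0, -x + lambda - mu_y = 0, with lambda, mu_x, mu_y >= 0
Complementary slackness: lambda*(x + y - 64) = 0, mu_x*x = 0, mu_y*y = 0
If lambda = 0: y = -mu_x <= 0 and x = -mu_y <= 0 force x = y = 0 with f = 0; but x = y = 32 is feasible with f = -1024 < 0, so this is not the minimum. Hence lambda > 0 and x + y = 64.
Try x > 0, y > 0 (so mu_x = mu_y = 0): y = lambda, x = lambda => x = y = lambda
x + y = 64 => 2*lambda = 64 => lambda = 32
x* = y* = 32 > 0, consistent with mu_x = mu_y = 0.
(Any feasible point with x = 0 or y = 0 has f = 0 > -1024, so the minimum is not on those boundaries.)
min(-xy) = -1024 (i.e. max xy = 1024)
Multipliers: lambda = 32, mu_x = 0, mu_y = 0
Complementary slackness: lambda*(x + y - 64) = 32*(32 + 32 - 64) = 0, mu_x*x = 0*32 = 0, mu_y*y = 0*32 = 0. Satisfied.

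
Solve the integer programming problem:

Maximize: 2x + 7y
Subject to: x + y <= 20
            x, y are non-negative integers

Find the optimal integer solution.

Objective: 2x + 7y, constraint: x + y <= 20
Coefficient of y is 7 > coefficient of x is 2, so allocate the entire budget to y.
Optimal: x = 0, y = 20, value = 140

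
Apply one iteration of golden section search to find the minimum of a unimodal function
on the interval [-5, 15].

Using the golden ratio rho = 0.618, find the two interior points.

Golden section search on [-5, 15].
Golden ratio rho = 0.618 (approx).
Interior points:
  x_1 = -5 + (1-0.618)*20 = 2.6400
  x_2 = -5 + 0.618*20 = 7.3600
Compare f(x_1) and f(x_2) to determine which subinterval to keep.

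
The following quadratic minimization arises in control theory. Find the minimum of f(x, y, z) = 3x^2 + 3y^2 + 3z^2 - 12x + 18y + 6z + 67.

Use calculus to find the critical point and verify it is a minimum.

f(x,y,z) = 3x^2 + 3y^2 + 3z^2 - 12x + 18y + 6z + 67
df/dx = 6x + (-12) = 0 => x = 2
df/dy = 6y + (18) = 0 => y = -3
df/dz = 6z + (6) = 0 => z = -1
f(2,-3,-1) = 3*(2)^2 + 3*(-3)^2 + 3*(-1)^2 + -12*(2) + 18*(-3) + 6*(-1) + 67 = 25
Hessian is diagonal with entries 6, 6, 6 > 0, confirmed minimum.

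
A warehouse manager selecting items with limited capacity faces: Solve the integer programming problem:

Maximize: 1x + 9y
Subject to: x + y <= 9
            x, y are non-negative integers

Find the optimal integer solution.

Objective: 1x + 9y, constraint: x + y <= 9
Coefficient of y is 9 > coefficient of x is 1, so allocate the entire budget to y.
Optimal: x = 0, y = 9, value = 81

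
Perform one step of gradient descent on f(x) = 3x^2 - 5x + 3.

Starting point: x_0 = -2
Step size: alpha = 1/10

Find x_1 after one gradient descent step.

f(x) = 3x^2 - 5x + 3
f'(x) = 6x - 5
f'(-2) = 6*-2 + (-5) = -17
x_1 = x_0 - alpha * f'(x_0) = -2 - 1/10 * -17 = -3/10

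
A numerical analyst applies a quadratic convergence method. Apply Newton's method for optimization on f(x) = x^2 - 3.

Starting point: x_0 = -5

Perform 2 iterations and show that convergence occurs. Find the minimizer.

f(x) = x^2 - 3, f'(x) = 2x + (0), f''(x) = 2
Step 1: f'(-5) = -10, x_1 = -5 - -10/2 = 0
Step 2: f'(0) = 0, x_2 = 0 (converged)
Newton's method converges in 1 step for quadratics.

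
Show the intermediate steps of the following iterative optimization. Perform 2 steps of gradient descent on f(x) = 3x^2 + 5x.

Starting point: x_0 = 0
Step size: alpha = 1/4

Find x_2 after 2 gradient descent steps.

f(x) = 3x^2 + 5x, f'(x) = 6x + (5)
Step 1: f'(0) = 5, x_1 = 0 - 1/4 * 5 = -5/4
Step 2: f'(-5/4) = -5/2, x_2 = -5/4 - 1/4 * -5/2 = -5/8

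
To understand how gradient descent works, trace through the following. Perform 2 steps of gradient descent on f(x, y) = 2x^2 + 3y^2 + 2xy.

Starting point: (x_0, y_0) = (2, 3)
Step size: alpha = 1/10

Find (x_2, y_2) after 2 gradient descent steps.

f(x,y) = 2x^2 + 3y^2 + 2xy
grad_x = 4x + 2y, grad_y = 6y + 2x
Step 1: grad = (14, 22), (3/5, 4/5)
Step 2: grad = (4, 6), (1/5, 1/5)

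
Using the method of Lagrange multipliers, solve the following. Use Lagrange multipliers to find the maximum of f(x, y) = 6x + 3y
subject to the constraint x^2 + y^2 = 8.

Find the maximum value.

Set up Lagrange conditions: grad f = lambda * grad g
  6 = 2*lambda*x
  3 = 2*lambda*y
From these: x/y = 6/3, so x = 6t, y = 3t for some t.
Substitute into constraint: (6t)^2 + (3t)^2 = 8
  t^2 * 45 = 8
  t = sqrt(8/45)
Maximum = 6*x + 3*y = (6^2 + 3^2)*t = 45 * sqrt(8/45) = sqrt(360)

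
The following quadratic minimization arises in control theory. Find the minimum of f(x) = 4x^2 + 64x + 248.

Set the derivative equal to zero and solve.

f(x) = 4x^2 + 64x + 248
f'(x) = 8x + (64) = 0
x = -64/8 = -8
f(-8) = -8
Since f''(x) = 8 > 0, this is a minimum.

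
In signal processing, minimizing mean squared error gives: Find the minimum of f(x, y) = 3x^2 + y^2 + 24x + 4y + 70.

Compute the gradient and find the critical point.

f(x,y) = 3x^2 + y^2 + 24x + 4y + 70
df/dx = 6x + (24) = 0  =>  x = -4
df/dy = 2y + (4) = 0  =>  y = -2
f(-4, -2) = 3*(-4)^2 + 1*(-2)^2 + 24*(-4) + 4*(-2) + 70 = 18
Hessian is diagonal with entries 6, 2 > 0, so this is a minimum.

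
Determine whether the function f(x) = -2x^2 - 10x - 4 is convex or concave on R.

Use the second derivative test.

f(x) = -2x^2 - 10x - 4
f'(x) = -4x - 10
f''(x) = -4
Since f''(x) = -4 < 0 for all x, f is concave on R.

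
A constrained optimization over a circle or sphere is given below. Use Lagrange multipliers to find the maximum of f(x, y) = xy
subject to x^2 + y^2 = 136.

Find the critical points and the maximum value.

Lagrange conditions: y = 2*lambda*x and x = 2*lambda*y
If x = 0 then y = 0, violating the constraint, so x, y != 0.
Dividing: y/x = x/y => x^2 = y^2 => y = x or y = -x
Constraint: 2x^2 = 136 => x^2 = 68 => x = +/-sqrt(68)
Critical points: (sqrt(68), sqrt(68)), (-sqrt(68), -sqrt(68)), (sqrt(68), -sqrt(68)), (-sqrt(68), sqrt(68))
  y = x:  xy = x^2 = 68  at (sqrt(68), sqrt(68)) and (-sqrt(68), -sqrt(68))
  y = -x: xy = -x^2 = -68 at (sqrt(68), -sqrt(68)) and (-sqrt(68), sqrt(68))
Maximum xy = 68 at (sqrt(68), sqrt(68)) and (-sqrt(68), -sqrt(68))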